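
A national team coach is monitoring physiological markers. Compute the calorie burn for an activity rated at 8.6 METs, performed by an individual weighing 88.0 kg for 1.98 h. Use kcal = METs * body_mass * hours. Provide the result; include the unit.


Product of METs and mass = 8.6 * 88.0 = 756.8
Total kcal = 756.8 * 1.98 = 1498.46 kcal

1498.46 kcal


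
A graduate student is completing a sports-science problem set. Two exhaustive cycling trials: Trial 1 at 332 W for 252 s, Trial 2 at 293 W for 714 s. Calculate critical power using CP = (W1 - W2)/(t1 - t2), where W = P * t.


W1 = 332 * 252 = 83664 J
W2 = 293 * 714 = 209202 J
CP = (83664 - 209202) / (252 - 714)
= -125538 / -462
= 271.73 W

271.73 W


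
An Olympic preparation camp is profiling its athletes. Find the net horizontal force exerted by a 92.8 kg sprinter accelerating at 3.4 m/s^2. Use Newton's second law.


Newton's second law: F = m * a
F = 92.8 * 3.4 = 315.52 N

315.52 N


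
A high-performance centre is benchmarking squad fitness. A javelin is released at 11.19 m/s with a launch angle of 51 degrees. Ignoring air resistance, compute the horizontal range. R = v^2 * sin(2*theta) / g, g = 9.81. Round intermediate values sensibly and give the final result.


Launch speed squared = 125.2161
sin(2 * 51 deg) = 0.978148
Range = 125.2161 * 0.978148 / 9.81
= 12.485 m

12.485 m


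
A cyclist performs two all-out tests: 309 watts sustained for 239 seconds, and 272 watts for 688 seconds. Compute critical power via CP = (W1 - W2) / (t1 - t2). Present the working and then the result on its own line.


W1 = P1 * t1 = 309 * 239 = 73851 J
W2 = P2 * t2 = 272 * 688 = 187136 J
CP = (73851 - 187136) / (239 - 688)
= 252.31 W

252.31 W


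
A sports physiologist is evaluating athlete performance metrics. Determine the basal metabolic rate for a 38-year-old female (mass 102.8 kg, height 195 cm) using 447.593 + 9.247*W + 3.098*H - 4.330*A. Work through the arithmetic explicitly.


BMR = 447.593 + 9.247*102.8 + 3.098*195 - 4.330*38
= 1837.75 kcal/day

1837.75 kcal/day


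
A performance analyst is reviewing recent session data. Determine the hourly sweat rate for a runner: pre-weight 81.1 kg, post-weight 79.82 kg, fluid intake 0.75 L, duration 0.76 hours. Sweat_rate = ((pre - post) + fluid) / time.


Mass lost = 81.1 - 79.82 = 1.28 kg
Add fluid consumed: 1.28 + 0.75 = 2.03 L total sweat
Sweat rate = 2.03 / 0.76 = 2.671 L/h

2.671 L/h


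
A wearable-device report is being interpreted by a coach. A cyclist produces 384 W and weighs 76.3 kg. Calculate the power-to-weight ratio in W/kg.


P/W = power / mass
= 384 / 76.3
= 5.033 W/kg

5.033 W/kg


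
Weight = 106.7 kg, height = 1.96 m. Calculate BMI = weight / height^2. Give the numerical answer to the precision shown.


height^2 = 1.96^2 = 3.8416
BMI = 106.7 / 3.8416 = 27.77 kg/m^2

27.77 kg/m^2


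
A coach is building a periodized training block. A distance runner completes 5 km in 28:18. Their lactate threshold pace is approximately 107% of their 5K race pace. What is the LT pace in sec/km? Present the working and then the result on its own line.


Convert to seconds: 28 min 18 s = 1698 s
Pace per km = 1698 / 5 = 339.6 s/km
LT pace = 339.6 * 1.07 = 363.37 s/km

363.37 s/km


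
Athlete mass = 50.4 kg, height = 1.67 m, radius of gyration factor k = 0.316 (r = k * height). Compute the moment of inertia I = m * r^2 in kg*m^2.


r = k * height = 0.316 * 1.67 = 0.52772 m
r^2 = 0.52772^2 = 0.278488
I = 50.4 * 0.278488 = 14.036 kg*m^2

14.036 kg*m^2


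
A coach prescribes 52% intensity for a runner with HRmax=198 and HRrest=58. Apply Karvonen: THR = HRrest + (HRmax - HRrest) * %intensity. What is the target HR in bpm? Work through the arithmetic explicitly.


Heart rate reserve = 198 - 58 = 140
Intensity fraction = 52 / 100 = 0.52
THR = 58 + 140 * 0.52 = 130.8 bpm

130.8 bpm


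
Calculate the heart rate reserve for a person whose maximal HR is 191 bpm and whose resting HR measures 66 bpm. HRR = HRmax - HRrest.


HRmax = 191 bpm
HRrest = 66 bpm
HRR = 191 - 66 = 125 bpm

125 bpm


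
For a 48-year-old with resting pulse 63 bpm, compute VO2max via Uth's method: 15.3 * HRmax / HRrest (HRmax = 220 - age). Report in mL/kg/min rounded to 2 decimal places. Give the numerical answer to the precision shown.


Step 1: HRmax = 220 - 48 = 172 bpm
Step 2: Ratio = 172 / 63 = 2.7302
Step 3: VO2max = 15.3 * 2.7302 = 41.77 mL/kg/min

41.77 mL/kg/min


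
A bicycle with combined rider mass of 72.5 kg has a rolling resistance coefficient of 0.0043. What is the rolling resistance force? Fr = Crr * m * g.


Fr = 0.0043 * 72.5 * 9.81
= 0.31175 * 9.81
= 3.058 N

3.058 N


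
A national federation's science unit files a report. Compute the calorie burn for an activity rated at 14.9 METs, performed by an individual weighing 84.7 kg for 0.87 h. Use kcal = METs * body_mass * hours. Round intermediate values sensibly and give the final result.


Product of METs and mass = 14.9 * 84.7 = 1262.03
Total kcal = 1262.03 * 0.87 = 1097.97 kcal

1097.97 kcal


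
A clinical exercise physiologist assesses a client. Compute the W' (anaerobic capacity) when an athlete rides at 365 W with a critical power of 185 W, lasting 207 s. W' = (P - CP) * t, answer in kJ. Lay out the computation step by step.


Above-CP power = 180 W
Duration = 207 s
W' = 180 * 207 = 37260 J
Convert: 37260 / 1000 = 37.26 kJ

37.26 kJ


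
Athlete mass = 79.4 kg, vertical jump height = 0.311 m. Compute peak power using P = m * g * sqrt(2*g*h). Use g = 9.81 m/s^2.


sqrt(2 * 9.81 * 0.311) = sqrt(6.10182) = 2.470186 m/s
P = 79.4 * 9.81 * 2.470186
= 1924.06 W

1924.06 W


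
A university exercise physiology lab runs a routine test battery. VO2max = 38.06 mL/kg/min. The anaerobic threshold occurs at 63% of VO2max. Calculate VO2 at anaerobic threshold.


AT fraction = 63 / 100 = 0.63
AT VO2 = 38.06 * 0.63
= 23.98 mL/kg/min

23.98 mL/kg/min


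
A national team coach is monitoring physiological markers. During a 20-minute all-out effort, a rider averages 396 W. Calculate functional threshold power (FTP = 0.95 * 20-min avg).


FTP = 0.95 * 396
= 376.2 W

376.2 W


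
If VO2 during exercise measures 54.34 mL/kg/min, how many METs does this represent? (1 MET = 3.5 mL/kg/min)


METs = VO2 / 3.5 = 54.34 / 3.5 = 15.53

15.53 METs


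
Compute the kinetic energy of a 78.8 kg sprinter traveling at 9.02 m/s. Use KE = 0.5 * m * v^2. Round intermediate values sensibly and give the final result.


Velocity squared = 81.3604
KE = 0.5 * 78.8 * 81.3604 = 3205.6 J

3205.6 J


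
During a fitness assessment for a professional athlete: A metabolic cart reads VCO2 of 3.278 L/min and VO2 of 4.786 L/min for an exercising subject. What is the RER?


RER = VCO2 / VO2 = 3.278 / 4.786 = 0.6849

0.6849


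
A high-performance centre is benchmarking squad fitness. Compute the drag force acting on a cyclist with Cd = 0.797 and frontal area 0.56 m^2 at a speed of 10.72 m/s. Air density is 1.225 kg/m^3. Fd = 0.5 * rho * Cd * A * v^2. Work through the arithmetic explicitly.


Step 1: v^2 = 114.9184
Step 2: Fd = 0.5 * 1.225 * 0.797 * 0.56 * 114.9184
= 31.415 N

31.415 N


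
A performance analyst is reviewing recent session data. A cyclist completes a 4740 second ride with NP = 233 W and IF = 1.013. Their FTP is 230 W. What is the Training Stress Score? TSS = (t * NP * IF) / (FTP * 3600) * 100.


t * NP * IF = 4740 * 233 * 1.013 = 1118777.46
FTP * 3600 = 828000
TSS = (1118777.46 / 828000) * 100 = 135.12

135.12 TSS


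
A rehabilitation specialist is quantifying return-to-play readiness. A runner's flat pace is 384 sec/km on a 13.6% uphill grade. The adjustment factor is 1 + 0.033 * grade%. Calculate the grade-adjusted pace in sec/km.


Factor = 1 + 0.033 * 13.6 = 1.4488
Adjusted pace = 384 * 1.4488
= 556.34 sec/km

556.34 s/km


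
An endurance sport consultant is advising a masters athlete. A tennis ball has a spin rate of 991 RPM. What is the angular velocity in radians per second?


Convert RPM to rad/s: multiply by 2*pi and divide by 60
omega = 991 * 2 * pi / 60
= 103.777 rad/s

103.777 rad/s


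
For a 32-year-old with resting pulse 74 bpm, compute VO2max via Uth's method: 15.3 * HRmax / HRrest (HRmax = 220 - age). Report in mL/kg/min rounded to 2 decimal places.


Step 1: HRmax = 220 - 32 = 188 bpm
Step 2: Ratio = 188 / 74 = 2.5405
Step 3: VO2max = 15.3 * 2.5405 = 38.87 mL/kg/min

38.87 mL/kg/min


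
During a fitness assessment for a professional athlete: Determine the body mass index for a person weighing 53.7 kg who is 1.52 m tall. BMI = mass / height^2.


BMI = mass / height^2
= 53.7 / 1.52^2
= 53.7 / 2.3104
= 23.24 kg/m^2

23.24 kg/m^2


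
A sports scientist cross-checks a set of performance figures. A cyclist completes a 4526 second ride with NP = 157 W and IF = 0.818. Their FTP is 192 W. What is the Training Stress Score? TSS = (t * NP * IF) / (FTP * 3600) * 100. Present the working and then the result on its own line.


t * NP * IF = 4526 * 157 * 0.818 = 581256.076
FTP * 3600 = 691200
TSS = (581256.076 / 691200) * 100 = 84.09

84.09 TSS


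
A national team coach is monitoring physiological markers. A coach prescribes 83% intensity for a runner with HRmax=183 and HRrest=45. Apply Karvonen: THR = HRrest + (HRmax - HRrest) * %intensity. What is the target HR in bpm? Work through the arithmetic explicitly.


Heart rate reserve = 183 - 45 = 138
Intensity fraction = 83 / 100 = 0.83
THR = 45 + 138 * 0.83 = 159.54 bpm

159.54 bpm


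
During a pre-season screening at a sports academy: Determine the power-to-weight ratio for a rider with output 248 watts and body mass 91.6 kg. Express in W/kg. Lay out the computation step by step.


P/W = 248 / 91.6 = 2.707 W/kg

2.707 W/kg


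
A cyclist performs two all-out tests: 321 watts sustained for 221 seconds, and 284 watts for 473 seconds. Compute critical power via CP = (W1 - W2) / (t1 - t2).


W1 = P1 * t1 = 321 * 221 = 70941 J
W2 = P2 * t2 = 284 * 473 = 134332 J
CP = (70941 - 134332) / (221 - 473)
= 251.55 W

251.55 W


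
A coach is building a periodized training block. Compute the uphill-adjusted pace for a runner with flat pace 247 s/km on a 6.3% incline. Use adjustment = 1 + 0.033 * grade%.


Adjustment factor = 1 + 0.033 * 6.3 = 1.2079
Grade-adjusted pace = 247 * 1.2079 = 298.35 s/km

298.35 s/km


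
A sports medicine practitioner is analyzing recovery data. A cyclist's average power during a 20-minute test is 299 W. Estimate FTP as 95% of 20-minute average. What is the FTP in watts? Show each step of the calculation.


FTP = 20-min power * 0.95
= 299 * 0.95
= 284.05 W

284.05 W


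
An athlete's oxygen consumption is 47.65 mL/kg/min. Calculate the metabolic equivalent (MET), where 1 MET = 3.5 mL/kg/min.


MET = VO2 / 3.5
= 47.65 / 3.5
= 13.61 METs

13.61 METs


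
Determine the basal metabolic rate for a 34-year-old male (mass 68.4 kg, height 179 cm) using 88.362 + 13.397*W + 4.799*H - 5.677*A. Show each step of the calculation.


BMR = 88.362 + 13.397*68.4 + 4.799*179 - 5.677*34
= 1670.72 kcal/day

1670.72 kcal/day


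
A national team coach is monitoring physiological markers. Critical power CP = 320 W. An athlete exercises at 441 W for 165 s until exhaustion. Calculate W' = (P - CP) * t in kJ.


P - CP = 441 - 320 = 121 W
W' = 121 * 165 = 19965 J
= 19965 / 1000 = 19.965 kJ

19.965 kJ


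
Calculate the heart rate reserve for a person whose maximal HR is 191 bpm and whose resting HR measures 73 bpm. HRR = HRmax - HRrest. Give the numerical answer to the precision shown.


HRmax = 191 bpm
HRrest = 73 bpm
HRR = 191 - 73 = 118 bpm

118 bpm


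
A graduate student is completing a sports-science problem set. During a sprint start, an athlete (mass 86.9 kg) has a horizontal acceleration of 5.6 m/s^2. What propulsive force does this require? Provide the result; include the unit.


Propulsive force = mass * acceleration
= 86.9 kg * 5.6 m/s^2
= 486.64 N

486.64 N


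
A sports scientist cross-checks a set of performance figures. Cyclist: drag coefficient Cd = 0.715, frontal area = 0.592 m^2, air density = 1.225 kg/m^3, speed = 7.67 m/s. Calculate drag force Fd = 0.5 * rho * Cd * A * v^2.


v^2 = 7.67^2 = 58.8289
Fd = 0.5 * 1.225 * 0.715 * 0.592 * 58.8289
= 15.252 N

15.252 N


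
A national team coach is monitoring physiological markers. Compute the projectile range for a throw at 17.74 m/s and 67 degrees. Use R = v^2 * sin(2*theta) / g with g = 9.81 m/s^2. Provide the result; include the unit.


Two times the angle = 134 degrees
sin(134) = 0.71934
R = 314.7076 * 0.71934 / 9.81 = 23.077 m

23.077 m


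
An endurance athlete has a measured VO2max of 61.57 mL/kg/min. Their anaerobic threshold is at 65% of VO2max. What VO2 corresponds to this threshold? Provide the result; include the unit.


Anaerobic threshold VO2 = VO2max * 65%
= 61.57 * 0.65
= 40.02 mL/kg/min

40.02 mL/kg/min


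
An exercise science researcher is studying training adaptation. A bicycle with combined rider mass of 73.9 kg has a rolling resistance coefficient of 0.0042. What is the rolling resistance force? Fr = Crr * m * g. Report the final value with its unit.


Fr = 0.0042 * 73.9 * 9.81
= 0.31038 * 9.81
= 3.045 N

3.045 N


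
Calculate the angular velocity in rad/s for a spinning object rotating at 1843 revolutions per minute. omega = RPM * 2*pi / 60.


omega = RPM * 2*pi / 60
= 1843 * 6.28318531 / 60
= 192.999 rad/s

192.999 rad/s


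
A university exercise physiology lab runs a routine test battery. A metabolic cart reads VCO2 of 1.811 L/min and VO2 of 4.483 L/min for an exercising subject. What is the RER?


RER = VCO2 / VO2 = 1.811 / 4.483 = 0.404

0.404


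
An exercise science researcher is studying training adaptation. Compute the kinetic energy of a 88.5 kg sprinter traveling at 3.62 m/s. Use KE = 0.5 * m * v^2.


Velocity squared = 13.1044
KE = 0.5 * 88.5 * 13.1044 = 579.87 J

579.87 J


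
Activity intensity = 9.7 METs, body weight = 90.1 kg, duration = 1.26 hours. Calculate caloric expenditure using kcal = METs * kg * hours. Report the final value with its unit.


kcal = 9.7 * 90.1 * 1.26
= 873.97 * 1.26
= 1101.2 kcal

1101.2 kcal


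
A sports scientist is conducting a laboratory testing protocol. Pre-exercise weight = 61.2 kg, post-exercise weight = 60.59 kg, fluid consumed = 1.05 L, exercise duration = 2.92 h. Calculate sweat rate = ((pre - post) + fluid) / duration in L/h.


Weight loss = 61.2 - 60.59 = 0.61 kg (approx L)
Total sweat = 0.61 + 1.05 = 1.66 L
Sweat rate = 1.66 / 2.92 = 0.568 L/h

0.568 L/h


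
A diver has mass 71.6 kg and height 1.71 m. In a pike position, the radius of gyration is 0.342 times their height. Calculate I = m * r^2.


r = 0.342 * 1.71 = 0.58482 m
I = m * r^2 = 71.6 * 0.342014 = 24.488 kg*m^2

24.488 kg*m^2


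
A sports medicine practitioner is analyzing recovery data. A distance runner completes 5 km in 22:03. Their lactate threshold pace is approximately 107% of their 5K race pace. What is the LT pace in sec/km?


Convert to seconds: 22 min 3 s = 1323 s
Pace per km = 1323 / 5 = 264.6 s/km
LT pace = 264.6 * 1.07 = 283.12 s/km

283.12 s/km


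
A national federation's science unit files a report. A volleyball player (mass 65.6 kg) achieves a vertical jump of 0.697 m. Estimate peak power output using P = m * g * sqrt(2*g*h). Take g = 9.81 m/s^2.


2 * g * h = 2 * 9.81 * 0.697 = 13.67514
sqrt(13.67514) = 3.697991 m/s
P = 65.6 * 9.81 * 3.697991 = 2379.79 W

2379.79 W


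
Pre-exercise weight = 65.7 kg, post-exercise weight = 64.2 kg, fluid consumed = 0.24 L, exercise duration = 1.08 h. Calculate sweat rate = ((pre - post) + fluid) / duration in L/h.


Weight loss = 65.7 - 64.2 = 1.5 kg (approx L)
Total sweat = 1.5 + 0.24 = 1.74 L
Sweat rate = 1.74 / 1.08 = 1.611 L/h

1.611 L/h


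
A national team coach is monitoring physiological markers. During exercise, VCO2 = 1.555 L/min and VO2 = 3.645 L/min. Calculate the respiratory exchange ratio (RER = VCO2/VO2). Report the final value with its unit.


RER = VCO2 / VO2
= 1.555 / 3.645
= 0.4266

0.4266


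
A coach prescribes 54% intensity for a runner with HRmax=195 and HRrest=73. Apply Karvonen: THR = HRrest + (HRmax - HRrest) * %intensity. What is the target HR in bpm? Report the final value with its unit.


Heart rate reserve = 195 - 73 = 122
Intensity fraction = 54 / 100 = 0.54
THR = 73 + 122 * 0.54 = 138.88 bpm

138.88 bpm


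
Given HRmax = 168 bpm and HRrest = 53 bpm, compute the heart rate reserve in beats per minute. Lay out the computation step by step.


Heart rate reserve = maximum HR minus resting HR
HRR = 168 - 53 = 115 bpm

115 bpm


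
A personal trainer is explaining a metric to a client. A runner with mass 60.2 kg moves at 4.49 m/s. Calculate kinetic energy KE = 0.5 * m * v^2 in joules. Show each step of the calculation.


v^2 = 4.49^2 = 20.1601
KE = 0.5 * 60.2 * 20.1601
= 606.82 J

606.82 J


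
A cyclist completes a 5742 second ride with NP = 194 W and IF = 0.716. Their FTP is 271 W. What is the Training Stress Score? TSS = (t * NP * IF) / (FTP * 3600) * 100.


t * NP * IF = 5742 * 194 * 0.716 = 797586.768
FTP * 3600 = 975600
TSS = (797586.768 / 975600) * 100 = 81.75

81.75 TSS


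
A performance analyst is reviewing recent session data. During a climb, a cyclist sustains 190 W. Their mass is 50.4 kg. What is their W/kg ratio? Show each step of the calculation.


Power-to-weight = 190 W / 50.4 kg
= 3.77 W/kg

3.77 W/kg


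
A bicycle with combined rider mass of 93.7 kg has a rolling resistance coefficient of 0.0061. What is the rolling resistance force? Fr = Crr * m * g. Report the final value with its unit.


Fr = 0.0061 * 93.7 * 9.81
= 0.57157 * 9.81
= 5.607 N

5.607 N


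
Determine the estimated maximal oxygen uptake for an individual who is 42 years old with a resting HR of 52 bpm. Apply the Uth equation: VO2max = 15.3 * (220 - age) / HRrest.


HRmax = 220 - 42 = 178
VO2max = 15.3 * (178 / 52)
= 15.3 * 3.4231
= 52.37 mL/kg/min

52.37 mL/kg/min


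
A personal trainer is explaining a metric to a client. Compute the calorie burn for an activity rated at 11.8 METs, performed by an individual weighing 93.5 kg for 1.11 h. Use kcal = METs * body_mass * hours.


Product of METs and mass = 11.8 * 93.5 = 1103.3
Total kcal = 1103.3 * 1.11 = 1224.66 kcal

1224.66 kcal


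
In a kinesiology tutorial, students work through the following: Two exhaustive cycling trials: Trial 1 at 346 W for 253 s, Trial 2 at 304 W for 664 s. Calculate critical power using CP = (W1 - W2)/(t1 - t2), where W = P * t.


W1 = 346 * 253 = 87538 J
W2 = 304 * 664 = 201856 J
CP = (87538 - 201856) / (253 - 664)
= -114318 / -411
= 278.15 W

278.15 W


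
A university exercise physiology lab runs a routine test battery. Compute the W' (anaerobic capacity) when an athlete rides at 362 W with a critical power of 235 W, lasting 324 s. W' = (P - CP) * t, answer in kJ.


Above-CP power = 127 W
Duration = 324 s
W' = 127 * 324 = 41148 J
Convert: 41148 / 1000 = 41.148 kJ

41.148 kJ


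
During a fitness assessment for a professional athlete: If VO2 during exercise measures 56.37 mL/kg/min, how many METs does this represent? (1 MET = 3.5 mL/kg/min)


METs = VO2 / 3.5 = 56.37 / 3.5 = 16.11

16.11 METs


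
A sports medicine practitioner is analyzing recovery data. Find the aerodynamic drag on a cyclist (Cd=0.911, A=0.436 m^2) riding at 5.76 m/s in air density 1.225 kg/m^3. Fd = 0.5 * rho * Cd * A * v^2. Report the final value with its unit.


Fd = 0.5 * 1.225 * 0.911 * 0.436 * 5.76^2
= 0.5 * 1.225 * 0.911 * 0.436 * 33.1776
= 8.072 N

8.072 N


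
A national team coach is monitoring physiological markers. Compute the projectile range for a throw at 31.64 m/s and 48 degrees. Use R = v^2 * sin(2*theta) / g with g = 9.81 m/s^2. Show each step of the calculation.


Two times the angle = 96 degrees
sin(96) = 0.994522
R = 1001.0896 * 0.994522 / 9.81 = 101.489 m

101.489 m


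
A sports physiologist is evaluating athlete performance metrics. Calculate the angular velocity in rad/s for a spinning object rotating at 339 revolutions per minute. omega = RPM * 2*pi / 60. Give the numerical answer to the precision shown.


omega = RPM * 2*pi / 60
= 339 * 6.28318531 / 60
= 35.5 rad/s

35.5 rad/s


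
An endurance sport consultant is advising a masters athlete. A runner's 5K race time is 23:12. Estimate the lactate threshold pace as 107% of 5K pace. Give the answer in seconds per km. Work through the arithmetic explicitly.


Total race time = 23*60 + 12 = 1392 seconds
5K pace = 1392 / 5 = 278.4 sec/km
LT pace = 278.4 * 1.07 = 297.89 sec/km

297.89 s/km


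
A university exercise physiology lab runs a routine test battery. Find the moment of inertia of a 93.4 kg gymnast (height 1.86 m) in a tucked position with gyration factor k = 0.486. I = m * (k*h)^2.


Radius of gyration = 0.486 * 1.86 = 0.90396 m
I = 93.4 * 0.90396^2
= 93.4 * 0.817144
= 76.321 kg*m^2

76.321 kg*m^2


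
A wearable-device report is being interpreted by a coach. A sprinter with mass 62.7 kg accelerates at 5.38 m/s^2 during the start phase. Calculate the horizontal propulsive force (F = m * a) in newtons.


F = m * a
= 62.7 * 5.38
= 337.33 N

337.33 N


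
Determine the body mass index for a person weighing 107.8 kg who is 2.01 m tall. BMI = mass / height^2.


BMI = mass / height^2
= 107.8 / 2.01^2
= 107.8 / 4.0401
= 26.68 kg/m^2

26.68 kg/m^2


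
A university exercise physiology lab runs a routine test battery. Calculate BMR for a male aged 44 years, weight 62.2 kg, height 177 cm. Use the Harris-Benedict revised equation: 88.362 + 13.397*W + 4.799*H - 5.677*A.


Substituting values:
W term = 13.397 * 62.2 = 833.2934
H term = 4.799 * 177 = 849.423
A term = 5.677 * 44 = 249.788
BMR = 1521.29 kcal/day

1521.29 kcal/day


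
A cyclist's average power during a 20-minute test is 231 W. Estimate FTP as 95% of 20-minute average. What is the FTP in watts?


FTP = 20-min power * 0.95
= 231 * 0.95
= 219.45 W

219.45 W


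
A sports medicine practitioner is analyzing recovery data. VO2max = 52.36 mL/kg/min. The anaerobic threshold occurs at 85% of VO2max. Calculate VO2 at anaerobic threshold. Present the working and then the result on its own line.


AT fraction = 85 / 100 = 0.85
AT VO2 = 52.36 * 0.85
= 44.51 mL/kg/min

44.51 mL/kg/min


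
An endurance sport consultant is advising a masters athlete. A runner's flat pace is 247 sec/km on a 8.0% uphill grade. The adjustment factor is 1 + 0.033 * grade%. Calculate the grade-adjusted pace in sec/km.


Factor = 1 + 0.033 * 8.0 = 1.264
Adjusted pace = 247 * 1.264
= 312.21 sec/km

312.21 s/km


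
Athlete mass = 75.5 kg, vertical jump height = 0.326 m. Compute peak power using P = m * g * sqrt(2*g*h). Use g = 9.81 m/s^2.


sqrt(2 * 9.81 * 0.326) = sqrt(6.39612) = 2.529055 m/s
P = 75.5 * 9.81 * 2.529055
= 1873.16 W

1873.16 W


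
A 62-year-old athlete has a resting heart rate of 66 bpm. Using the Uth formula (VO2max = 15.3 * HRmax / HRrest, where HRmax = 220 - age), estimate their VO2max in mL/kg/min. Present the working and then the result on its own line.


HRmax = 220 - 62 = 158 bpm
Ratio = HRmax / HRrest = 158 / 66 = 2.3939
VO2max = 15.3 * 2.3939 = 36.63 mL/kg/min

36.63 mL/kg/min


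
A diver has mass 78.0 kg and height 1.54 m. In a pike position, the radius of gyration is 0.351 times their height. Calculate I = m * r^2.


r = 0.351 * 1.54 = 0.54054 m
I = m * r^2 = 78.0 * 0.292183 = 22.79 kg*m^2

22.79 kg*m^2


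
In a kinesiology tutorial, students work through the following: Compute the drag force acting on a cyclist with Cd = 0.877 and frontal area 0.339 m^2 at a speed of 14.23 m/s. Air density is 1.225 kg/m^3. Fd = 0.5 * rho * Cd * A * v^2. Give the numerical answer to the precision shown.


Step 1: v^2 = 202.4929
Step 2: Fd = 0.5 * 1.225 * 0.877 * 0.339 * 202.4929
= 36.874 N

36.874 N


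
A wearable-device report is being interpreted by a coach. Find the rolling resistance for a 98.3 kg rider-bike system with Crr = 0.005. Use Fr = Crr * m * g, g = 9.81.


m * g = 98.3 * 9.81 = 964.323 N
Fr = 0.005 * 964.323 = 4.822 N

4.822 N


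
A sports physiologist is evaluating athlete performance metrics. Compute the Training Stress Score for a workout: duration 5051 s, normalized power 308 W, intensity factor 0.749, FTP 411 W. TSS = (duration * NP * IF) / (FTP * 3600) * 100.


Product = 5051 * 308 * 0.749 = 1165225.292
Base = 411 * 3600 = 1479600
TSS = 1165225.292 / 1479600 * 100 = 78.75

78.75 TSS


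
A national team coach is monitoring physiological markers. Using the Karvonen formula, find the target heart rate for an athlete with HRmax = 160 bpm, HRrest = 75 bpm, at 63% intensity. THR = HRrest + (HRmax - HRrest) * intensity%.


HRR = 160 - 75 = 85
THR = 75 + 85 * 0.63
= 75 + 53.55
= 128.55 bpm

128.55 bpm


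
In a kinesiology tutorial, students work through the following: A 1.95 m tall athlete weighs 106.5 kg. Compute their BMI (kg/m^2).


height^2 = 3.8025 m^2
BMI = 106.5 / 3.8025 = 28.01 kg/m^2

28.01 kg/m^2


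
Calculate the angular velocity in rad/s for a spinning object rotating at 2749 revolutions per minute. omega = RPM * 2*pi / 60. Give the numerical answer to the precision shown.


omega = RPM * 2*pi / 60
= 2749 * 6.28318531 / 60
= 287.875 rad/s

287.875 rad/s


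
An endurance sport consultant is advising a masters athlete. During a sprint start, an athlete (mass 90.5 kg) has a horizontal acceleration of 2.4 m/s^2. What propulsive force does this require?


Propulsive force = mass * acceleration
= 90.5 kg * 2.4 m/s^2
= 217.2 N

217.2 N


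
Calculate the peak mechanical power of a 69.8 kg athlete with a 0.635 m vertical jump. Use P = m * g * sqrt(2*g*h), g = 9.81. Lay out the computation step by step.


First, sqrt(2gh) = sqrt(2 * 9.81 * 0.635)
= sqrt(12.4587) = 3.529688 m/s
Power = 69.8 * 9.81 * 3.529688 = 2416.91 W

2416.91 W


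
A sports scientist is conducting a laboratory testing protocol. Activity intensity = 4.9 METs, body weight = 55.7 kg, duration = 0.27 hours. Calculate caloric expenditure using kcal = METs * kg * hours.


kcal = 4.9 * 55.7 * 0.27
= 272.93 * 0.27
= 73.69 kcal

73.69 kcal


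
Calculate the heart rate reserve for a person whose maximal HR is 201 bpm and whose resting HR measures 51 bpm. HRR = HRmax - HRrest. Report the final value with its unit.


HRmax = 201 bpm
HRrest = 51 bpm
HRR = 201 - 51 = 150 bpm

150 bpm


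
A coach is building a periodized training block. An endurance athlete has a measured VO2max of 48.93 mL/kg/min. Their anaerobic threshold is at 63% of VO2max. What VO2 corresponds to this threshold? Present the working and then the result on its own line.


Anaerobic threshold VO2 = VO2max * 63%
= 48.93 * 0.63
= 30.83 mL/kg/min

30.83 mL/kg/min


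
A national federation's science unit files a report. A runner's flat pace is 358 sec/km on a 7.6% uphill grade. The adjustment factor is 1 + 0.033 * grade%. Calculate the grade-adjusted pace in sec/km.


Factor = 1 + 0.033 * 7.6 = 1.2508
Adjusted pace = 358 * 1.2508
= 447.79 sec/km

447.79 s/km


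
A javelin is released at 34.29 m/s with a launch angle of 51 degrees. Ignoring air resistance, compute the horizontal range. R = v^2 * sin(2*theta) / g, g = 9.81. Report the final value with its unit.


Launch speed squared = 1175.8041
sin(2 * 51 deg) = 0.978148
Range = 1175.8041 * 0.978148 / 9.81
= 117.239 m

117.239 m


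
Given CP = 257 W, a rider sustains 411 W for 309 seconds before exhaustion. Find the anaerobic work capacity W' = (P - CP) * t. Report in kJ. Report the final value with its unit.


Excess power = 411 - 257 = 154 W
Work above CP = 154 * 309 = 47586 J
W' = 47.586 kJ

47.586 kJ


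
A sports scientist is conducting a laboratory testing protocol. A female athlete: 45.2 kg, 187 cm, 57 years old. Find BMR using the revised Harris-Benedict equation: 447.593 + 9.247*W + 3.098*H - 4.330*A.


Intercept = 447.593
Weight contribution = 9.247 * 45.2 = 417.9644
Height contribution = 3.098 * 187 = 579.326
Age contribution = 4.33 * 57 = 246.81
BMR = 447.593 + 417.9644 + 579.326 - 246.81
= 1198.07 kcal/day

1198.07 kcal/day


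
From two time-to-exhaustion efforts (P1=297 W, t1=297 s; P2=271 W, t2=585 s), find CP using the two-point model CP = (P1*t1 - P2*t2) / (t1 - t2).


Work in trial 1 = 88209 J
Work in trial 2 = 158535 J
Delta work = -70326 J
Delta time = -288 s
CP = -70326 / -288 = 244.19 W

244.19 W


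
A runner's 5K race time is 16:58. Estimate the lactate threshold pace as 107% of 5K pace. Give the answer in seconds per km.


Total race time = 16*60 + 58 = 1018 seconds
5K pace = 1018 / 5 = 203.6 sec/km
LT pace = 203.6 * 1.07 = 217.85 sec/km

217.85 s/km


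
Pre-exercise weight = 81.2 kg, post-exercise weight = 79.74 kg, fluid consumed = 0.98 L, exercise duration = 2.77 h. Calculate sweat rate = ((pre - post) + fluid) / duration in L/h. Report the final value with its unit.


Weight loss = 81.2 - 79.74 = 1.46 kg (approx L)
Total sweat = 1.46 + 0.98 = 2.44 L
Sweat rate = 2.44 / 2.77 = 0.881 L/h

0.881 L/h


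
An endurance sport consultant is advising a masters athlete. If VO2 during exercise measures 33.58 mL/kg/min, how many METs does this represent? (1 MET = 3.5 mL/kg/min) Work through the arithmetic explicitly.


METs = VO2 / 3.5 = 33.58 / 3.5 = 9.59

9.59 METs


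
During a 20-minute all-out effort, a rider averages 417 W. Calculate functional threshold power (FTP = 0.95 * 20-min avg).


FTP = 0.95 * 417
= 396.15 W

396.15 W


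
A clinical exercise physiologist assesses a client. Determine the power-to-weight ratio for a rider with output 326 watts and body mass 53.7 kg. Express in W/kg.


P/W = 326 / 53.7 = 6.071 W/kg

6.071 W/kg


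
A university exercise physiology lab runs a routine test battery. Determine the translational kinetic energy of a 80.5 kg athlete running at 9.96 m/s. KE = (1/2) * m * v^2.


KE = 0.5 * m * v^2
= 0.5 * 80.5 * 9.96^2
= 0.5 * 80.5 * 99.2016
= 3992.86 J

3992.86 J


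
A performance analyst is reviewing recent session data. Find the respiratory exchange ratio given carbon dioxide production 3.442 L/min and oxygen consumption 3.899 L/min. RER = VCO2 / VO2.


VCO2 = 3.442 L/min
VO2 = 3.899 L/min
RER = 3.442 / 3.899 = 0.8828

0.8828


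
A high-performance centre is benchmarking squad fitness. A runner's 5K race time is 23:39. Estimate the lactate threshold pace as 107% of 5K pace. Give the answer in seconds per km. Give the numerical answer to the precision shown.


Total race time = 23*60 + 39 = 1419 seconds
5K pace = 1419 / 5 = 283.8 sec/km
LT pace = 283.8 * 1.07 = 303.67 sec/km

303.67 s/km


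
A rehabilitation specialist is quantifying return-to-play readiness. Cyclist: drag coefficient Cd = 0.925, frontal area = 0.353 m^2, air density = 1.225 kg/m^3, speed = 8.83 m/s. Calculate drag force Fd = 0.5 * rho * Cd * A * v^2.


v^2 = 8.83^2 = 77.9689
Fd = 0.5 * 1.225 * 0.925 * 0.353 * 77.9689
= 15.594 N

15.594 N


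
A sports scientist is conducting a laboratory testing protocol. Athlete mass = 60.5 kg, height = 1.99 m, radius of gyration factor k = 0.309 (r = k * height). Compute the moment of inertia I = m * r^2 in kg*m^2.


r = k * height = 0.309 * 1.99 = 0.61491 m
r^2 = 0.61491^2 = 0.378114
I = 60.5 * 0.378114 = 22.876 kg*m^2

22.876 kg*m^2


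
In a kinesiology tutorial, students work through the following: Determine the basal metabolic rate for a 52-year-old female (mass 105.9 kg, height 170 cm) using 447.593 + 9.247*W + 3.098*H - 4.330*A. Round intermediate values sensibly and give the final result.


BMR = 447.593 + 9.247*105.9 + 3.098*170 - 4.330*52
= 1728.35 kcal/day

1728.35 kcal/day


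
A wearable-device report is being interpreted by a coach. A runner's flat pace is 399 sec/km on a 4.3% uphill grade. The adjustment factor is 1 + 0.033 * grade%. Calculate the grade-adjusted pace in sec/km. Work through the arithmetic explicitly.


Factor = 1 + 0.033 * 4.3 = 1.1419
Adjusted pace = 399 * 1.1419
= 455.62 sec/km

455.62 s/km


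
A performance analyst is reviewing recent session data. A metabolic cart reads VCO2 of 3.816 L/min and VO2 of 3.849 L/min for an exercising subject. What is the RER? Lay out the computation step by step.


RER = VCO2 / VO2 = 3.816 / 3.849 = 0.9914

0.9914


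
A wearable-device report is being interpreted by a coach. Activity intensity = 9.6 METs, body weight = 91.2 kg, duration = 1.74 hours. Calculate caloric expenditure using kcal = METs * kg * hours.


kcal = 9.6 * 91.2 * 1.74
= 875.52 * 1.74
= 1523.4 kcal

1523.4 kcal


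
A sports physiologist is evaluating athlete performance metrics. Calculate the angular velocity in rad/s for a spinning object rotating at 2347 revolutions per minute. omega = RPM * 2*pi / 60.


omega = RPM * 2*pi / 60
= 2347 * 6.28318531 / 60
= 245.777 rad/s

245.777 rad/s


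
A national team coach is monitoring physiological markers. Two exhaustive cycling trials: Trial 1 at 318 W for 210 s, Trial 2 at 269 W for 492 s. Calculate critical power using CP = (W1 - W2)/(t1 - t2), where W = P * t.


W1 = 318 * 210 = 66780 J
W2 = 269 * 492 = 132348 J
CP = (66780 - 132348) / (210 - 492)
= -65568 / -282
= 232.51 W

232.51 W


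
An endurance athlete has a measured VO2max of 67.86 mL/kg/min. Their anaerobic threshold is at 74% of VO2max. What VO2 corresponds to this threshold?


Anaerobic threshold VO2 = VO2max * 74%
= 67.86 * 0.74
= 50.22 mL/kg/min

50.22 mL/kg/min


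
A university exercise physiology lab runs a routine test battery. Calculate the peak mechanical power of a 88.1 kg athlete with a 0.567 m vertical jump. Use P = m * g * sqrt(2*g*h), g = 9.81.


First, sqrt(2gh) = sqrt(2 * 9.81 * 0.567)
= sqrt(11.12454) = 3.335347 m/s
Power = 88.1 * 9.81 * 3.335347 = 2882.61 W

2882.61 W


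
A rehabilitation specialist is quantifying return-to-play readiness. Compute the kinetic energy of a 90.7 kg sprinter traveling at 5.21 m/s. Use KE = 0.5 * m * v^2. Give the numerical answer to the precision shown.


Velocity squared = 27.1441
KE = 0.5 * 90.7 * 27.1441 = 1230.98 J

1230.98 J


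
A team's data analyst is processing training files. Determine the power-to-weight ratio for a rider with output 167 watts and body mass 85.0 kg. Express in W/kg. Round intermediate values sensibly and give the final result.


P/W = 167 / 85.0 = 1.965 W/kg

1.965 W/kg


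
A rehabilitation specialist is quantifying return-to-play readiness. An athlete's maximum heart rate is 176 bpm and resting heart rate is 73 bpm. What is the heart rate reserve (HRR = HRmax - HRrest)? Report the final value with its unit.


HRR = HRmax - HRrest
= 176 - 73
= 103 bpm

103 bpm


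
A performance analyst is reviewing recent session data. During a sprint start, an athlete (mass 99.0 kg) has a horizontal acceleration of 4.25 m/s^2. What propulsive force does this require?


Propulsive force = mass * acceleration
= 99.0 kg * 4.25 m/s^2
= 420.75 N

420.75 N


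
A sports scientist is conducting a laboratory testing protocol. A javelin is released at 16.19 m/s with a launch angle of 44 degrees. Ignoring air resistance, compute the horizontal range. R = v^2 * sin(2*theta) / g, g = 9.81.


Launch speed squared = 262.1161
sin(2 * 44 deg) = 0.999391
Range = 262.1161 * 0.999391 / 9.81
= 26.703 m

26.703 m


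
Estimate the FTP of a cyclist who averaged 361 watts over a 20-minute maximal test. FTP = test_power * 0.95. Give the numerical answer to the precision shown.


FTP = 361 * 0.95 = 342.95 W

342.95 W


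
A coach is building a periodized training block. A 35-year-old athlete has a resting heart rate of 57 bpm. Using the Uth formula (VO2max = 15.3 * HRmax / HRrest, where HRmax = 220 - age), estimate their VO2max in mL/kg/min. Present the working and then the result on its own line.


HRmax = 220 - 35 = 185 bpm
Ratio = HRmax / HRrest = 185 / 57 = 3.2456
VO2max = 15.3 * 3.2456 = 49.66 mL/kg/min

49.66 mL/kg/min


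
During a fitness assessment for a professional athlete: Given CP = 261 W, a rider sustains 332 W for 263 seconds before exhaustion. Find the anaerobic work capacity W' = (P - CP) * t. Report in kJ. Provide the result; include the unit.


Excess power = 332 - 261 = 71 W
Work above CP = 71 * 263 = 18673 J
W' = 18.673 kJ

18.673 kJ


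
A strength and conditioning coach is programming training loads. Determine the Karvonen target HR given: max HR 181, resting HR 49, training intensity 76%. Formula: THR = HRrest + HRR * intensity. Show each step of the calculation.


HRR = HRmax - HRrest = 181 - 49 = 132
THR = 49 + 132 * 0.76
= 149.32 bpm

149.32 bpm


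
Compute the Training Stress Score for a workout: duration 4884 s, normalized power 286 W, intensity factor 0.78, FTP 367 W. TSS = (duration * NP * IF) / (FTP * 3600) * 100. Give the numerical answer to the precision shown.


Product = 4884 * 286 * 0.78 = 1089522.72
Base = 367 * 3600 = 1321200
TSS = 1089522.72 / 1321200 * 100 = 82.46

82.46 TSS


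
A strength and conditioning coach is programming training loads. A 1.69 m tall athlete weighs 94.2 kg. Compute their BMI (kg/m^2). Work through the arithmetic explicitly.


height^2 = 2.8561 m^2
BMI = 94.2 / 2.8561 = 32.98 kg/m^2

32.98 kg/m^2


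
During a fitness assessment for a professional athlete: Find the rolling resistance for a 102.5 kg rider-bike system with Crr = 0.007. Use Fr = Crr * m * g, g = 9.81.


m * g = 102.5 * 9.81 = 1005.525 N
Fr = 0.007 * 1005.525 = 7.039 N

7.039 N


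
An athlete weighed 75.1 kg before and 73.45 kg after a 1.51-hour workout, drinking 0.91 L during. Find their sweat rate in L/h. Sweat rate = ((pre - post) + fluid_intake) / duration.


Body mass change = 1.65 kg
Total sweat loss = 1.65 + 0.91 = 2.56 L
Rate = 2.56 / 1.51 = 1.695 L/h

1.695 L/h


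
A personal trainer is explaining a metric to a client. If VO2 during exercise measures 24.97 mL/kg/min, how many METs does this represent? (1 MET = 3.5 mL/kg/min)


METs = VO2 / 3.5 = 24.97 / 3.5 = 7.13

7.13 METs


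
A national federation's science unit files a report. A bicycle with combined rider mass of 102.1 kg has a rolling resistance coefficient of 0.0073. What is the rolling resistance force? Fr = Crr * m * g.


Fr = 0.0073 * 102.1 * 9.81
= 0.74533 * 9.81
= 7.312 N

7.312 N


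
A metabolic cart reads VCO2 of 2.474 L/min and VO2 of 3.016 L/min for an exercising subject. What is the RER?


RER = VCO2 / VO2 = 2.474 / 3.016 = 0.8203

0.8203


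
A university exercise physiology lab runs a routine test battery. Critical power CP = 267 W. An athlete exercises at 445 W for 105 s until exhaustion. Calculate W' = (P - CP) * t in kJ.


P - CP = 445 - 267 = 178 W
W' = 178 * 105 = 18690 J
= 18690 / 1000 = 18.69 kJ

18.69 kJ


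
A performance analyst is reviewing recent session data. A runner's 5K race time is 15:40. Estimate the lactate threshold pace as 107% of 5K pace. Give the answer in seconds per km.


Total race time = 15*60 + 40 = 940 seconds
5K pace = 940 / 5 = 188.0 sec/km
LT pace = 188.0 * 1.07 = 201.16 sec/km

201.16 s/km


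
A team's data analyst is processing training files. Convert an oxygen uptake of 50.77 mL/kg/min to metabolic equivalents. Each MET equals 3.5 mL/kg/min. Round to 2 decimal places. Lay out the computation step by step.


One MET = 3.5 mL/kg/min
Number of METs = 50.77 / 3.5
= 14.51 METs

14.51 METs


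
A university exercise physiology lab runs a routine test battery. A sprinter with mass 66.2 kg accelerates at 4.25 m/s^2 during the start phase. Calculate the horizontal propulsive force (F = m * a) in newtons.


F = m * a
= 66.2 * 4.25
= 281.35 N

281.35 N


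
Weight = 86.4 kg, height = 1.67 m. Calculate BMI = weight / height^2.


height^2 = 1.67^2 = 2.7889
BMI = 86.4 / 2.7889 = 30.98 kg/m^2

30.98 kg/m^2
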